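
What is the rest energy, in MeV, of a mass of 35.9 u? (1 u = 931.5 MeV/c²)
E = mc² = 33440 MeV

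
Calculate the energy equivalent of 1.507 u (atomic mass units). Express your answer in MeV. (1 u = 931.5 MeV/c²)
E = mc² = 1404 MeV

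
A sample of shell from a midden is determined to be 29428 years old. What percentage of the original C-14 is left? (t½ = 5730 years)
N/N₀ = (1/2)^(t/t½) = 0.02844 = 2.84%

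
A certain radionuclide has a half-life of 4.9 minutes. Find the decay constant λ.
λ = ln(2)/t½ = 0.1415 minute⁻¹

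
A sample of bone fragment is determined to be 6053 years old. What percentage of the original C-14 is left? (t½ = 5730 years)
N/N₀ = (1/2)^(t/t½) = 0.4808 = 48.1%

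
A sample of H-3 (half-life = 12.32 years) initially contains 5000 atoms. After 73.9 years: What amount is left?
N = N₀(1/2)^(t/t½) = 78.21 atoms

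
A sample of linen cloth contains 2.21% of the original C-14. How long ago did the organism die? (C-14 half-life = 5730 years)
Age = t½ × log₂(1/ratio) = 31510 years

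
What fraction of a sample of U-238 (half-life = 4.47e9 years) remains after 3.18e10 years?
N/N₀ = (1/2)^(t/t½) = 0.007218 = 0.722%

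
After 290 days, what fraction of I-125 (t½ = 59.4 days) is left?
N/N₀ = (1/2)^(t/t½) = 0.03391 = 3.39%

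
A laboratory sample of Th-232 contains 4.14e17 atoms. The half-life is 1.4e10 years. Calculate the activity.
A = λN = 2.05e7 decays/year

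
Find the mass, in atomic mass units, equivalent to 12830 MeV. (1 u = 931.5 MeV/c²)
m = E/c² = 13.77 u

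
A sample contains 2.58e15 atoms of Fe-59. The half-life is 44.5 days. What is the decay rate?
A = λN = 4.019e13 decays/day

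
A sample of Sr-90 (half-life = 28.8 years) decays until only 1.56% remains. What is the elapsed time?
t = t½ × log₂(N₀/N) = 172.9 years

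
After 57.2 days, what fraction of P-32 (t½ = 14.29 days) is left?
N/N₀ = (1/2)^(t/t½) = 0.06238 = 6.24%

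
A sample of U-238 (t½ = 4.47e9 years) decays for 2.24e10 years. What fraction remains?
N/N₀ = (1/2)^(t/t½) = 0.03101 = 3.1%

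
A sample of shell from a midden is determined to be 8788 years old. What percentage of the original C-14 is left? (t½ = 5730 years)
N/N₀ = (1/2)^(t/t½) = 0.3454 = 34.5%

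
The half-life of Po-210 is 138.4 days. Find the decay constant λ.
λ = ln(2)/t½ = 0.005008 day⁻¹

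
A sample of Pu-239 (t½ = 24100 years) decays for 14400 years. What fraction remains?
N/N₀ = (1/2)^(t/t½) = 0.6609 = 66.1%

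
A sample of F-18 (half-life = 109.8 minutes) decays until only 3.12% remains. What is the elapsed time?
t = t½ × log₂(N₀/N) = 549.3 minutes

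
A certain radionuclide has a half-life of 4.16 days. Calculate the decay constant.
λ = ln(2)/t½ = 0.1666 day⁻¹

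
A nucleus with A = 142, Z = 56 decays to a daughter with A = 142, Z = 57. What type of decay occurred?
ΔA = 0, ΔZ = +1 ⇒ beta-minus decay (β⁻)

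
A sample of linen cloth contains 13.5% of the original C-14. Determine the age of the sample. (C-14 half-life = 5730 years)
Age = t½ × log₂(1/ratio) = 16550 years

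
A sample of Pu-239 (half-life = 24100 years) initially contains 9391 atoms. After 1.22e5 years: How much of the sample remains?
N = N₀(1/2)^(t/t½) = 281.1 atoms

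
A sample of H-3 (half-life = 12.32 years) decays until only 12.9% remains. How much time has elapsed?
t = t½ × log₂(N₀/N) = 36.4 years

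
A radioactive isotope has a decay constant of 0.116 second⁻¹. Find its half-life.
t½ = ln(2)/λ = 5.975 seconds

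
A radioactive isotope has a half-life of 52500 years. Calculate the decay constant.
λ = ln(2)/t½ = 1.32e-5 year⁻¹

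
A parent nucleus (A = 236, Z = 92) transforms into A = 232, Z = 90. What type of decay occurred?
ΔA = -4, ΔZ = -2 ⇒ alpha decay (α)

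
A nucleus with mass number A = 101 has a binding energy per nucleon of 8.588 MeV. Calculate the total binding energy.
B.E. = 8.588 × 101 = 867.4 MeV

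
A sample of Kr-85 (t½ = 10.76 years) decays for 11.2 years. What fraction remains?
N/N₀ = (1/2)^(t/t½) = 0.486 = 48.6%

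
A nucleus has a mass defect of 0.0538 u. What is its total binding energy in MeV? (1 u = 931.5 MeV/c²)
B.E. = Δm × 931.5 = 50.11 MeV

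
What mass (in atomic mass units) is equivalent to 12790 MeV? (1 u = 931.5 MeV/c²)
m = E/c² = 13.73 u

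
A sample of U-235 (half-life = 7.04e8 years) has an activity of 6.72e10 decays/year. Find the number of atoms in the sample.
N = A/λ = 6.825e19 atoms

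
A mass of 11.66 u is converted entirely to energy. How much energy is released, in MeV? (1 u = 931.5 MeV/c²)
E = mc² = 10860 MeV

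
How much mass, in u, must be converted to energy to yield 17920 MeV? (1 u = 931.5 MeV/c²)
m = E/c² = 19.24 u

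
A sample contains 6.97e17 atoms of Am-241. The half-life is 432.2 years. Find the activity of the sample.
A = λN = 1.118e15 decays/year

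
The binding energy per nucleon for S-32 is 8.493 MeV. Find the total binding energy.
B.E. = 8.493 × 32 = 271.8 MeV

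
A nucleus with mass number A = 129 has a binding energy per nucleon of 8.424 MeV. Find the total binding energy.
B.E. = 8.424 × 129 = 1087 MeV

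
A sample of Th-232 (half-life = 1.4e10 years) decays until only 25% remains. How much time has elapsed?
t = t½ × log₂(N₀/N) = 2.8e10 years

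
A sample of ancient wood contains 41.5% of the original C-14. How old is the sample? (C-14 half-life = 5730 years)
Age = t½ × log₂(1/ratio) = 7270 years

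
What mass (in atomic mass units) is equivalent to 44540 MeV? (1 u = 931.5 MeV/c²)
m = E/c² = 47.82 u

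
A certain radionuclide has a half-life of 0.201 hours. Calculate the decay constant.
λ = ln(2)/t½ = 3.448 hour⁻¹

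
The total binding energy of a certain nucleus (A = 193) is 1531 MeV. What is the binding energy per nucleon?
B.E./A = 1531/193 = 7.933 MeV/nucleon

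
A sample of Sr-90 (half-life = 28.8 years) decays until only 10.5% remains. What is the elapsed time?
t = t½ × log₂(N₀/N) = 93.64 years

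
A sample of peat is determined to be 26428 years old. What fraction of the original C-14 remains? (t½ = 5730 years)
N/N₀ = (1/2)^(t/t½) = 0.04089 = 4.09%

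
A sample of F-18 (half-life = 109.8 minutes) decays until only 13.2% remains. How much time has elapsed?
t = t½ × log₂(N₀/N) = 320.8 minutes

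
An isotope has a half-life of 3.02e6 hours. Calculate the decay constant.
λ = ln(2)/t½ = 2.295e-7 hour⁻¹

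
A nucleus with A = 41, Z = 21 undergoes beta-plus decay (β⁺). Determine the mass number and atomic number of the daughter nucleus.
Daughter: A = 41, Z = 20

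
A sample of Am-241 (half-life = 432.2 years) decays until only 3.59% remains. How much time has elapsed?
t = t½ × log₂(N₀/N) = 2075 years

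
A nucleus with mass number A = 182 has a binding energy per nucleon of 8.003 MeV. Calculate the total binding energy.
B.E. = 8.003 × 182 = 1457 MeV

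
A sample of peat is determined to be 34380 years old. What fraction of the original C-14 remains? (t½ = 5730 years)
N/N₀ = (1/2)^(t/t½) = 0.01562 = 1.56%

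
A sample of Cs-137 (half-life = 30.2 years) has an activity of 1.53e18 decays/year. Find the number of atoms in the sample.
N = A/λ = 6.666e19 atoms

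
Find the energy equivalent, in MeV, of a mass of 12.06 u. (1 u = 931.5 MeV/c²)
E = mc² = 11230 MeV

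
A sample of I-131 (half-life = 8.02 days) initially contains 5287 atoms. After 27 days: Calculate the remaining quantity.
N = N₀(1/2)^(t/t½) = 512.6 atoms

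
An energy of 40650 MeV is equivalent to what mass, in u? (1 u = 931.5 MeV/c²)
m = E/c² = 43.64 u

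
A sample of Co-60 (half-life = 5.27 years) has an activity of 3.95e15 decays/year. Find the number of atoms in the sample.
N = A/λ = 3.003e16 atoms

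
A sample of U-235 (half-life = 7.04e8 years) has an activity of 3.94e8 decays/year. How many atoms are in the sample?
N = A/λ = 4.002e17 atoms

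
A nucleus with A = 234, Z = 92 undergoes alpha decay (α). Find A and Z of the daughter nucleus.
Daughter: A = 230, Z = 90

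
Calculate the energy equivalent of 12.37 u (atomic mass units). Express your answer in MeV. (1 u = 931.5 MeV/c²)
E = mc² = 11520 MeV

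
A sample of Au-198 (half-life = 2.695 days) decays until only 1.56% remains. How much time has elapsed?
t = t½ × log₂(N₀/N) = 16.18 days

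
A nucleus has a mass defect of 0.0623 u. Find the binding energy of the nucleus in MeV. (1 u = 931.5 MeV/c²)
B.E. = Δm × 931.5 = 58.03 MeV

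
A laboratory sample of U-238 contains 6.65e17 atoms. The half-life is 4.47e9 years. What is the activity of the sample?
A = λN = 1.031e8 decays/year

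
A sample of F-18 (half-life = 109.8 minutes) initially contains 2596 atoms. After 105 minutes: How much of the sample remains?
N = N₀(1/2)^(t/t½) = 1338 atoms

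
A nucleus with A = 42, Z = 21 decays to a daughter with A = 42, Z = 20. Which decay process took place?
ΔA = 0, ΔZ = -1 ⇒ beta-plus decay (β⁺) or electron capture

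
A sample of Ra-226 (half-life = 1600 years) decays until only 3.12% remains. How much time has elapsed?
t = t½ × log₂(N₀/N) = 8004 years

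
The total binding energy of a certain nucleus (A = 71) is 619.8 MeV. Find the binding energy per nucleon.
B.E./A = 619.8/71 = 8.73 MeV/nucleon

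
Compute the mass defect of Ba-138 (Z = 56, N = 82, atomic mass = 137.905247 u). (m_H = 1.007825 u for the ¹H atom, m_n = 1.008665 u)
Δm = Z·m_H + N·m_n − M = 1.243 u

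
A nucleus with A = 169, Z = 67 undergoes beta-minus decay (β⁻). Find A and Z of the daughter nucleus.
Daughter: A = 169, Z = 68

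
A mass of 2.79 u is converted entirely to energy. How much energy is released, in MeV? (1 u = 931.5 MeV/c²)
E = mc² = 2599 MeV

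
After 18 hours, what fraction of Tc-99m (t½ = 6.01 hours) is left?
N/N₀ = (1/2)^(t/t½) = 0.1254 = 12.5%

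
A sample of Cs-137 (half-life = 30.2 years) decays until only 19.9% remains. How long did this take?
t = t½ × log₂(N₀/N) = 70.34 years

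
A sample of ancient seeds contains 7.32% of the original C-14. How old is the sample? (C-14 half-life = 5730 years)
Age = t½ × log₂(1/ratio) = 21610 years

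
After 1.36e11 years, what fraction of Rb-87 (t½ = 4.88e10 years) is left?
N/N₀ = (1/2)^(t/t½) = 0.1449 = 14.5%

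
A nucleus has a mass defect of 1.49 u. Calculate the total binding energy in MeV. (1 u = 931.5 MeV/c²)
B.E. = Δm × 931.5 = 1388 MeV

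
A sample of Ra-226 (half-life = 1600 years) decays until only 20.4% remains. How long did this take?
t = t½ × log₂(N₀/N) = 3669 years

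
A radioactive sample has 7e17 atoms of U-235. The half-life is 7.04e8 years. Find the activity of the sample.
A = λN = 6.892e8 decays/year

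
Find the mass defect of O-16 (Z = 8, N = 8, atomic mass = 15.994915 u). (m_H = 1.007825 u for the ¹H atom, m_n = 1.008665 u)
Δm = Z·m_H + N·m_n − M = 0.137 u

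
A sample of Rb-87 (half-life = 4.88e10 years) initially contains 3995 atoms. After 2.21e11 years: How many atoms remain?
N = N₀(1/2)^(t/t½) = 173.1 atoms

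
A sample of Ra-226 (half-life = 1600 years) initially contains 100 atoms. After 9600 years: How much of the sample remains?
N = N₀(1/2)^(t/t½) = 1.562 atoms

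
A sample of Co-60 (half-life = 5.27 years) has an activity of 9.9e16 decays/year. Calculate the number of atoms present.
N = A/λ = 7.527e17 atoms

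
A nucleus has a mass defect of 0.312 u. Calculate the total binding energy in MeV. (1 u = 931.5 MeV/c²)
B.E. = Δm × 931.5 = 290.6 MeV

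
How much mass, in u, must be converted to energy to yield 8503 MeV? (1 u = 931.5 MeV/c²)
m = E/c² = 9.128 u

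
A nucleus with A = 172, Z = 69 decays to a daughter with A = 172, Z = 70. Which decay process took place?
ΔA = 0, ΔZ = +1 ⇒ beta-minus decay (β⁻)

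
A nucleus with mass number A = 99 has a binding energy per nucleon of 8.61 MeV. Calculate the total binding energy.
B.E. = 8.61 × 99 = 852.4 MeV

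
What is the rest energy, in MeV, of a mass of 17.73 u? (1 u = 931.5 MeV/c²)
E = mc² = 16520 MeV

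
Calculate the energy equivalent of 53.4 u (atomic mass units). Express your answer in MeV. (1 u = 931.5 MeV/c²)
E = mc² = 49740 MeV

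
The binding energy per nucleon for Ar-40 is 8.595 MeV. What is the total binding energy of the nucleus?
B.E. = 8.595 × 40 = 343.8 MeV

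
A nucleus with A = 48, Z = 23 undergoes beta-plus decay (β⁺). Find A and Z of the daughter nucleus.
Daughter: A = 48, Z = 22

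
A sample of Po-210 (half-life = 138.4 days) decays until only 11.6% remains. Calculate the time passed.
t = t½ × log₂(N₀/N) = 430.1 days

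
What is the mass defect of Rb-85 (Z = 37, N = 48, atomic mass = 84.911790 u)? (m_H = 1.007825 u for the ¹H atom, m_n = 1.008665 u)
Δm = Z·m_H + N·m_n − M = 0.7937 u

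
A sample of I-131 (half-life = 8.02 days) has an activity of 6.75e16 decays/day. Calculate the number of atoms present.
N = A/λ = 7.81e17 atoms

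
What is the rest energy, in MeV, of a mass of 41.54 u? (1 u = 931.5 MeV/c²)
E = mc² = 38690 MeV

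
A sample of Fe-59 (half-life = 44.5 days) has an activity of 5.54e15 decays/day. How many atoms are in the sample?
N = A/λ = 3.557e17 atoms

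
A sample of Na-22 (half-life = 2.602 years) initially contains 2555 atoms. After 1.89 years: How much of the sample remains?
N = N₀(1/2)^(t/t½) = 1544 atoms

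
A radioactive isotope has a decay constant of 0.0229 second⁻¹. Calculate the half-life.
t½ = ln(2)/λ = 30.27 seconds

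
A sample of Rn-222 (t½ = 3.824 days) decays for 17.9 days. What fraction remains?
N/N₀ = (1/2)^(t/t½) = 0.03898 = 3.9%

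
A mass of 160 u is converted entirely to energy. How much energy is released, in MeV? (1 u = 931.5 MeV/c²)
E = mc² = 1.49e5 MeV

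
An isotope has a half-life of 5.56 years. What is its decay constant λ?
λ = ln(2)/t½ = 0.1247 year⁻¹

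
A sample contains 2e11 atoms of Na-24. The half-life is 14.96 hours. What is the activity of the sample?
A = λN = 9.267e9 decays/hour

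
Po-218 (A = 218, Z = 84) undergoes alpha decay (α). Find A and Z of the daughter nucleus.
Daughter: A = 214, Z = 82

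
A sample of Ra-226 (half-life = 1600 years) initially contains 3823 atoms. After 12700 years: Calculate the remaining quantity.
N = N₀(1/2)^(t/t½) = 15.59 atoms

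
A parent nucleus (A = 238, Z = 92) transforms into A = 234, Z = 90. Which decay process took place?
ΔA = -4, ΔZ = -2 ⇒ alpha decay (α)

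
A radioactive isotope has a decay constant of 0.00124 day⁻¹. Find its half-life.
t½ = ln(2)/λ = 559 days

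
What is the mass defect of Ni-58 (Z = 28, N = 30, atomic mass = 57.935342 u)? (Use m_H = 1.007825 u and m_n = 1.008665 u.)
Δm = Z·m_H + N·m_n − M = 0.5437 u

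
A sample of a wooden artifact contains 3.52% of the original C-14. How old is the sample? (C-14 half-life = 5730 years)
Age = t½ × log₂(1/ratio) = 27670 years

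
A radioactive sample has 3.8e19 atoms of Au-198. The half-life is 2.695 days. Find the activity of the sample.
A = λN = 9.774e18 decays/day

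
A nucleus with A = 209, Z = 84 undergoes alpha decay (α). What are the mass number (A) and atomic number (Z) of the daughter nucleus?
Daughter: A = 205, Z = 82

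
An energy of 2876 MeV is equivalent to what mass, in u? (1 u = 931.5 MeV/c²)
m = E/c² = 3.087 u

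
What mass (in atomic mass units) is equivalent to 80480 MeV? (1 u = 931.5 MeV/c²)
m = E/c² = 86.4 u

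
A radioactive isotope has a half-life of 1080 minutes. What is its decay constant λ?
λ = ln(2)/t½ = 6.418e-4 minute⁻¹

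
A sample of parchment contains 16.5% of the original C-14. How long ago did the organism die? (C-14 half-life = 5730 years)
Age = t½ × log₂(1/ratio) = 14890 years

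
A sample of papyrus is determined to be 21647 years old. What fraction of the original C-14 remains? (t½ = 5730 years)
N/N₀ = (1/2)^(t/t½) = 0.07291 = 7.29%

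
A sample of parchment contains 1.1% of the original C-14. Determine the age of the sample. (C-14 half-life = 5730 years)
Age = t½ × log₂(1/ratio) = 37280 years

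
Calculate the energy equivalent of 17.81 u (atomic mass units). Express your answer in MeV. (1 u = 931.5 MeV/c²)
E = mc² = 16590 MeV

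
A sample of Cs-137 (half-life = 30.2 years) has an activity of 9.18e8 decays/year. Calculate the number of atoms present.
N = A/λ = 4e10 atoms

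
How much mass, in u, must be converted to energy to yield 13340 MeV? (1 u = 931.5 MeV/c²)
m = E/c² = 14.32 u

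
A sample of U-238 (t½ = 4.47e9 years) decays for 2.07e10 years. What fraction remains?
N/N₀ = (1/2)^(t/t½) = 0.04036 = 4.04%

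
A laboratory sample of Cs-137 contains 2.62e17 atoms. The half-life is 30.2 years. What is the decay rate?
A = λN = 6.013e15 decays/year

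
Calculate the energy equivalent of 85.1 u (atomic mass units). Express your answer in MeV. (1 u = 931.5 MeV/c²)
E = mc² = 79270 MeV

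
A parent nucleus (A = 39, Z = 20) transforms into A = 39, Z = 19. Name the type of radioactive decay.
ΔA = 0, ΔZ = -1 ⇒ beta-plus decay (β⁺) or electron capture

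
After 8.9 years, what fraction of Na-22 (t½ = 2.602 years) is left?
N/N₀ = (1/2)^(t/t½) = 0.0934 = 9.34%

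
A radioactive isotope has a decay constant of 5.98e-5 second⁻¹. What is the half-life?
t½ = ln(2)/λ = 11590 seconds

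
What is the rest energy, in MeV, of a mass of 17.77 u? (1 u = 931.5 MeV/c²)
E = mc² = 16550 MeV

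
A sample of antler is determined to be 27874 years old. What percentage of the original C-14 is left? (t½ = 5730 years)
N/N₀ = (1/2)^(t/t½) = 0.03433 = 3.43%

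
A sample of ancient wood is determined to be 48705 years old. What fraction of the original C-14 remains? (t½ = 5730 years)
N/N₀ = (1/2)^(t/t½) = 0.002762 = 0.276%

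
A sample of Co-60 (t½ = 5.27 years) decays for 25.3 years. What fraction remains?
N/N₀ = (1/2)^(t/t½) = 0.03588 = 3.59%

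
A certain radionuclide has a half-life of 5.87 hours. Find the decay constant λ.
λ = ln(2)/t½ = 0.1181 hour⁻¹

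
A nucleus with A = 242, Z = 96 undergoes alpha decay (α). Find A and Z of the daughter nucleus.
Daughter: A = 238, Z = 94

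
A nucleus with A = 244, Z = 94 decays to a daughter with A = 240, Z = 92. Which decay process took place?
ΔA = -4, ΔZ = -2 ⇒ alpha decay (α)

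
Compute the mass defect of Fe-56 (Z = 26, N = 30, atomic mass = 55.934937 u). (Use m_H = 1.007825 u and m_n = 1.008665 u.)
Δm = Z·m_H + N·m_n − M = 0.5285 u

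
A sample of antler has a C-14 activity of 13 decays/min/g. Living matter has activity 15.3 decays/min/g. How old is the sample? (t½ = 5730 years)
Age = t½ × log₂(A₀/A) = 1347 years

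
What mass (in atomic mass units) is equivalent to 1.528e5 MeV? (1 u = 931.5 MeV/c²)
m = E/c² = 164 u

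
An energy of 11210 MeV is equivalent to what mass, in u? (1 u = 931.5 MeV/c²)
m = E/c² = 12.03 u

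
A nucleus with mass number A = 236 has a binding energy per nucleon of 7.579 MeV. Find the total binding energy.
B.E. = 7.579 × 236 = 1789 MeV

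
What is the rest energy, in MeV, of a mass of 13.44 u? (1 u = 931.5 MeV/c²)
E = mc² = 12520 MeV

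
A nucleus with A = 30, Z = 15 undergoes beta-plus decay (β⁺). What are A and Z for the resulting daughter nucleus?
Daughter: A = 30, Z = 14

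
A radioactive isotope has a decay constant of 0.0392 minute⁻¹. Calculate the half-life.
t½ = ln(2)/λ = 17.68 minutes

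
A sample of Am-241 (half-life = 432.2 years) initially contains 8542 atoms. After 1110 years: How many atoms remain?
N = N₀(1/2)^(t/t½) = 1440 atoms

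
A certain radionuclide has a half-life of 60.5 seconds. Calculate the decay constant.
λ = ln(2)/t½ = 0.01146 second⁻¹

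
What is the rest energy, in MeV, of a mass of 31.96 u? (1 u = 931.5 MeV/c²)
E = mc² = 29770 MeV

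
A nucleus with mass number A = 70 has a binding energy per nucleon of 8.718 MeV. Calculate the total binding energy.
B.E. = 8.718 × 70 = 610.3 MeV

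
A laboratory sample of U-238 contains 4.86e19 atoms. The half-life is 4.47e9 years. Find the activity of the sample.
A = λN = 7.536e9 decays/year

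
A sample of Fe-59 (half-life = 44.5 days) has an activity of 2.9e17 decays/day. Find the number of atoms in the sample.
N = A/λ = 1.862e19 atoms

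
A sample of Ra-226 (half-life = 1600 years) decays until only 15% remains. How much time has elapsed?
t = t½ × log₂(N₀/N) = 4379 years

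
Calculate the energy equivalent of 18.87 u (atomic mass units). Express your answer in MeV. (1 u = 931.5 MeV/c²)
E = mc² = 17580 MeV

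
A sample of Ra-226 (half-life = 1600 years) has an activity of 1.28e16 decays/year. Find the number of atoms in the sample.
N = A/λ = 2.955e19 atoms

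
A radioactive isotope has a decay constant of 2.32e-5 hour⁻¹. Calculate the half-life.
t½ = ln(2)/λ = 29880 hours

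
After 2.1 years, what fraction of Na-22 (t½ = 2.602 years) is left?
N/N₀ = (1/2)^(t/t½) = 0.5715 = 57.2%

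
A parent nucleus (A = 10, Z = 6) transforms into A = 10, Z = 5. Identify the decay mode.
ΔA = 0, ΔZ = -1 ⇒ beta-plus decay (β⁺) or electron capture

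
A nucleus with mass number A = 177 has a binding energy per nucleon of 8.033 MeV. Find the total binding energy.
B.E. = 8.033 × 177 = 1422 MeV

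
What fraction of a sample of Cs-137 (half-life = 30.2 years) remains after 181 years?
N/N₀ = (1/2)^(t/t½) = 0.0157 = 1.57%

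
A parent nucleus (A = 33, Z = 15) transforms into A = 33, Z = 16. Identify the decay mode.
ΔA = 0, ΔZ = +1 ⇒ beta-minus decay (β⁻)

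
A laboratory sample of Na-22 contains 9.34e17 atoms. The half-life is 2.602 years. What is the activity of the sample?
A = λN = 2.488e17 decays/year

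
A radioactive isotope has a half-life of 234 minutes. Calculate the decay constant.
λ = ln(2)/t½ = 0.002962 minute⁻¹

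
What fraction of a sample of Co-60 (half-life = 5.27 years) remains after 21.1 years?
N/N₀ = (1/2)^(t/t½) = 0.06234 = 6.23%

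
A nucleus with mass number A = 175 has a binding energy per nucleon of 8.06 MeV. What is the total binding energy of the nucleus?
B.E. = 8.06 × 175 = 1410 MeV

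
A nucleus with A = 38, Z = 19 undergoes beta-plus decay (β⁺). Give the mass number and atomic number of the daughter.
Daughter: A = 38, Z = 18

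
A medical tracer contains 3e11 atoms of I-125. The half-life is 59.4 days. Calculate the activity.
A = λN = 3.501e9 decays/day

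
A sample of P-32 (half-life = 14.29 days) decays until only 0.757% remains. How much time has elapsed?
t = t½ × log₂(N₀/N) = 100.7 days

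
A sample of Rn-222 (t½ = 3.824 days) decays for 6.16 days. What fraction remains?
N/N₀ = (1/2)^(t/t½) = 0.3274 = 32.7%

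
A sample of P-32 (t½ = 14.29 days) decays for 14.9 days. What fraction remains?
N/N₀ = (1/2)^(t/t½) = 0.4854 = 48.5%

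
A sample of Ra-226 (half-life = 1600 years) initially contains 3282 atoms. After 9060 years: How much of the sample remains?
N = N₀(1/2)^(t/t½) = 64.8 atoms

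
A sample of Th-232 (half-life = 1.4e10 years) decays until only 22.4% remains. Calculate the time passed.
t = t½ × log₂(N₀/N) = 3.022e10 years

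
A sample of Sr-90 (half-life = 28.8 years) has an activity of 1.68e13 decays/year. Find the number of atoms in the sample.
N = A/λ = 6.98e14 atoms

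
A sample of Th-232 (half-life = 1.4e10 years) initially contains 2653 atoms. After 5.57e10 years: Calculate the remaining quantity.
N = N₀(1/2)^(t/t½) = 168.3 atoms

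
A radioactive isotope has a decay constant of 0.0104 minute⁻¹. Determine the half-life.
t½ = ln(2)/λ = 66.65 minutes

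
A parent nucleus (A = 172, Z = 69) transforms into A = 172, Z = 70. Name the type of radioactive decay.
ΔA = 0, ΔZ = +1 ⇒ beta-minus decay (β⁻)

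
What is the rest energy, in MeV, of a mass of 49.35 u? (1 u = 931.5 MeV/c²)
E = mc² = 45970 MeV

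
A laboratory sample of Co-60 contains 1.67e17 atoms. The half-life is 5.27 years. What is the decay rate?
A = λN = 2.197e16 decays/year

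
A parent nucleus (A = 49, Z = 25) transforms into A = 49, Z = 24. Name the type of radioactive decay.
ΔA = 0, ΔZ = -1 ⇒ beta-plus decay (β⁺) or electron capture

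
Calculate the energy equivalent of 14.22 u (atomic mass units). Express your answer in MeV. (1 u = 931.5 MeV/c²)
E = mc² = 13250 MeV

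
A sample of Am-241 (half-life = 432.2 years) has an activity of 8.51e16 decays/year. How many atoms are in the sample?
N = A/λ = 5.306e19 atoms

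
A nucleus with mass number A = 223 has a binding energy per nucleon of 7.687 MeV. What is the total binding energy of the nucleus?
B.E. = 7.687 × 223 = 1714 MeV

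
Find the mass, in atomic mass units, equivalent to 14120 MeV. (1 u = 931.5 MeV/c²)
m = E/c² = 15.16 u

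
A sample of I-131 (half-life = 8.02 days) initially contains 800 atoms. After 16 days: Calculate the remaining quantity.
N = N₀(1/2)^(t/t½) = 200.7 atoms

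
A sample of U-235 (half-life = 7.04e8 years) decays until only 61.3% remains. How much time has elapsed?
t = t½ × log₂(N₀/N) = 4.971e8 years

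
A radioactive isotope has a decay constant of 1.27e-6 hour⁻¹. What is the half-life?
t½ = ln(2)/λ = 5.458e5 hours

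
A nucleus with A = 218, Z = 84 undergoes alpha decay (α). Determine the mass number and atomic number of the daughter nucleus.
Daughter: A = 214, Z = 82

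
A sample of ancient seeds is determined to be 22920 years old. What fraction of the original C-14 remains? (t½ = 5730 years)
N/N₀ = (1/2)^(t/t½) = 0.0625 = 6.25%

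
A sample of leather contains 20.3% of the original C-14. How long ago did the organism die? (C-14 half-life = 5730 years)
Age = t½ × log₂(1/ratio) = 13180 years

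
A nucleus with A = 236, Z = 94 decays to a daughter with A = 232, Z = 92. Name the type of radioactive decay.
ΔA = -4, ΔZ = -2 ⇒ alpha decay (α)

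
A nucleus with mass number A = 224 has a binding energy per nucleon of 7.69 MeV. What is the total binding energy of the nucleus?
B.E. = 7.69 × 224 = 1723 MeV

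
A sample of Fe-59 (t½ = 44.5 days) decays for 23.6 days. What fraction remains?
N/N₀ = (1/2)^(t/t½) = 0.6924 = 69.2%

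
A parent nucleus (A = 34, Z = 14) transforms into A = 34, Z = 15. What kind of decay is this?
ΔA = 0, ΔZ = +1 ⇒ beta-minus decay (β⁻)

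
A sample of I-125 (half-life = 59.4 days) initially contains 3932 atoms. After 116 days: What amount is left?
N = N₀(1/2)^(t/t½) = 1016 atoms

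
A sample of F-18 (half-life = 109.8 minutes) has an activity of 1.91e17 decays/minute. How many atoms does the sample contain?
N = A/λ = 3.026e19 atoms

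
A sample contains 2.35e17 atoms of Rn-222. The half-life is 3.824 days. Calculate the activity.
A = λN = 4.26e16 decays/day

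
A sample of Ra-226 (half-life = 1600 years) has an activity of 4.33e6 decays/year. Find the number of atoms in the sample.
N = A/λ = 9.995e9 atoms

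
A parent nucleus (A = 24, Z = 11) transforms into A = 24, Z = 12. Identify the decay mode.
ΔA = 0, ΔZ = +1 ⇒ beta-minus decay (β⁻)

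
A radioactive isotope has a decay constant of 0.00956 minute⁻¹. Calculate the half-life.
t½ = ln(2)/λ = 72.5 minutes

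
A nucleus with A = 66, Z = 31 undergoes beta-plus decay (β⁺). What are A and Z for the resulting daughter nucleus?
Daughter: A = 66, Z = 30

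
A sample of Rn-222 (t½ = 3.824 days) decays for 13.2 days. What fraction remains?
N/N₀ = (1/2)^(t/t½) = 0.09139 = 9.14%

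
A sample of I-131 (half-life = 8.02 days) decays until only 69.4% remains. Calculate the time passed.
t = t½ × log₂(N₀/N) = 4.226 days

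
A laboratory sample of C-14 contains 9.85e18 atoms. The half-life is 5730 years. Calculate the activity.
A = λN = 1.192e15 decays/year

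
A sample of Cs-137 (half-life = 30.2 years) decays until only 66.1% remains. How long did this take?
t = t½ × log₂(N₀/N) = 18.04 years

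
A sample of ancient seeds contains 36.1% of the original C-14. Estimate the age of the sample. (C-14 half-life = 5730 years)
Age = t½ × log₂(1/ratio) = 8423 years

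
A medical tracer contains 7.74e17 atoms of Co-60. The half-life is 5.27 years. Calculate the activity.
A = λN = 1.018e17 decays/year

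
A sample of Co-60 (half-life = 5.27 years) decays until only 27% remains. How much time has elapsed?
t = t½ × log₂(N₀/N) = 9.955 years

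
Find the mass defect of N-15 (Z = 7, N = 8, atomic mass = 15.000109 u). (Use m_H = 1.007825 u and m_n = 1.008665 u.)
Δm = Z·m_H + N·m_n − M = 0.124 u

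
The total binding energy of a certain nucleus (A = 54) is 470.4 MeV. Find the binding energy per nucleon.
B.E./A = 470.4/54 = 8.711 MeV/nucleon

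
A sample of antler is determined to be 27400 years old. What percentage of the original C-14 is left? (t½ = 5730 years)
N/N₀ = (1/2)^(t/t½) = 0.03635 = 3.64%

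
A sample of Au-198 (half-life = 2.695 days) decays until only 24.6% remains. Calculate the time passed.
t = t½ × log₂(N₀/N) = 5.453 days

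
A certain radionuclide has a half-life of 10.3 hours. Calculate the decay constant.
λ = ln(2)/t½ = 0.0673 hour⁻¹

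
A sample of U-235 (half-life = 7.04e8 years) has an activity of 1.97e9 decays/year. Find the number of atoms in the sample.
N = A/λ = 2.001e18 atoms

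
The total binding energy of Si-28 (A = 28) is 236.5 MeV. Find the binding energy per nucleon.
B.E./A = 236.5/28 = 8.446 MeV/nucleon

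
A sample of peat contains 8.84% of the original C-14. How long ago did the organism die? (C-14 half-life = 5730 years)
Age = t½ × log₂(1/ratio) = 20050 years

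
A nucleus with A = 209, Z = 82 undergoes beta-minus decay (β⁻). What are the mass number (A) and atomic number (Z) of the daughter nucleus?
Daughter: A = 209, Z = 83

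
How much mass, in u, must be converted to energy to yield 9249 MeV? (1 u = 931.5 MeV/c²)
m = E/c² = 9.929 u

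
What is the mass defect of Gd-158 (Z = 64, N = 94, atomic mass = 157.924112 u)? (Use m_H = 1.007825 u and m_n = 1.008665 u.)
Δm = Z·m_H + N·m_n − M = 1.391 u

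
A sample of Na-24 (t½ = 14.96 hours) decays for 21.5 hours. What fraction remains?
N/N₀ = (1/2)^(t/t½) = 0.3693 = 36.9%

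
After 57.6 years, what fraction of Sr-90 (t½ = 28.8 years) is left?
N/N₀ = (1/2)^(t/t½) = 0.25 = 25%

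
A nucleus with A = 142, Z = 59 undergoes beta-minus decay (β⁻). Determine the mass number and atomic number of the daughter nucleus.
Daughter: A = 142, Z = 60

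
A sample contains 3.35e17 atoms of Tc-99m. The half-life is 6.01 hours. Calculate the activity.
A = λN = 3.864e16 decays/hour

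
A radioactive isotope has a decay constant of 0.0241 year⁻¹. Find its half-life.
t½ = ln(2)/λ = 28.76 years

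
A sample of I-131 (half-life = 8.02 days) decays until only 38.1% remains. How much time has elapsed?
t = t½ × log₂(N₀/N) = 11.16 days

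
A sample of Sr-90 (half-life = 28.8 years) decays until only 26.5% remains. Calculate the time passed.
t = t½ × log₂(N₀/N) = 55.18 years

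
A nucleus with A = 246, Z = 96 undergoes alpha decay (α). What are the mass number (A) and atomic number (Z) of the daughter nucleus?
Daughter: A = 242, Z = 94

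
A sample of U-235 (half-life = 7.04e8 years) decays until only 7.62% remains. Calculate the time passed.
t = t½ × log₂(N₀/N) = 2.615e9 years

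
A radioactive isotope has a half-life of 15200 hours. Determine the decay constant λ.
λ = ln(2)/t½ = 4.56e-5 hour⁻¹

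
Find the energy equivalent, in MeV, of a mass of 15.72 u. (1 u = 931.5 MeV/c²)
E = mc² = 14640 MeV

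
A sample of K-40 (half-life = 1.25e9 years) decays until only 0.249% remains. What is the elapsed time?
t = t½ × log₂(N₀/N) = 1.081e10 years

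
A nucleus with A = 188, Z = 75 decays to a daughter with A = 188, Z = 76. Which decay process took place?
ΔA = 0, ΔZ = +1 ⇒ beta-minus decay (β⁻)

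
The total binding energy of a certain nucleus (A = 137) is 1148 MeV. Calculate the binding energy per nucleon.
B.E./A = 1148/137 = 8.38 MeV/nucleon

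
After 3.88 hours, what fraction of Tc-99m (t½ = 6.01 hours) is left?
N/N₀ = (1/2)^(t/t½) = 0.6392 = 63.9%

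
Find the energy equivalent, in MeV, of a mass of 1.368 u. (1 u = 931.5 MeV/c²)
E = mc² = 1274 MeV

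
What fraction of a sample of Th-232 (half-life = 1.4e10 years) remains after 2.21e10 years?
N/N₀ = (1/2)^(t/t½) = 0.3348 = 33.5%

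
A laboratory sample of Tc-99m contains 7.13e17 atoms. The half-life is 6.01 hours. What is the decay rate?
A = λN = 8.223e16 decays/hour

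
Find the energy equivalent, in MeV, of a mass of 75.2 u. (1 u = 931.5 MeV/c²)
E = mc² = 70050 MeV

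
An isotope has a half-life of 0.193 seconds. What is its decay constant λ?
λ = ln(2)/t½ = 3.591 second⁻¹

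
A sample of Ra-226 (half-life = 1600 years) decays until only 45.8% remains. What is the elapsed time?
t = t½ × log₂(N₀/N) = 1803 years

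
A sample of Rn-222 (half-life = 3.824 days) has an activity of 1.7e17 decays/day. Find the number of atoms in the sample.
N = A/λ = 9.379e17 atoms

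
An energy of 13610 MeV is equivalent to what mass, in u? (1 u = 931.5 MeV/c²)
m = E/c² = 14.61 u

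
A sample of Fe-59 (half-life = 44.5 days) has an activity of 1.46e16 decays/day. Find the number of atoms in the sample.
N = A/λ = 9.373e17 atoms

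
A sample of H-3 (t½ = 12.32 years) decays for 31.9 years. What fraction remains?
N/N₀ = (1/2)^(t/t½) = 0.1662 = 16.6%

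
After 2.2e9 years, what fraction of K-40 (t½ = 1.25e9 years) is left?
N/N₀ = (1/2)^(t/t½) = 0.2952 = 29.5%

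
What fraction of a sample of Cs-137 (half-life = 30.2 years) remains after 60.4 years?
N/N₀ = (1/2)^(t/t½) = 0.25 = 25%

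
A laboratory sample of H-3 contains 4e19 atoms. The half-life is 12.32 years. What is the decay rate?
A = λN = 2.25e18 decays/year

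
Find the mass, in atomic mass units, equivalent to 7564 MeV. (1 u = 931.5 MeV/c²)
m = E/c² = 8.12 u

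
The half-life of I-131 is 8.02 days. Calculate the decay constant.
λ = ln(2)/t½ = 0.08643 day⁻¹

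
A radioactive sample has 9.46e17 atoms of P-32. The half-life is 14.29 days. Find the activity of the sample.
A = λN = 4.589e16 decays/day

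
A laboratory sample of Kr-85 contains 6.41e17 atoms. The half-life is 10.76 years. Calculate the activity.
A = λN = 4.129e16 decays/year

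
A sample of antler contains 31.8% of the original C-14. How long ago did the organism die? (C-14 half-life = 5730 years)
Age = t½ × log₂(1/ratio) = 9471 years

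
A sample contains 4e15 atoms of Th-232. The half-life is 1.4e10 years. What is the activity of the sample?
A = λN = 1.98e5 decays/year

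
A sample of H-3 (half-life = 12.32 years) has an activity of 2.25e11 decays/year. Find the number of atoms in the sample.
N = A/λ = 3.999e12 atoms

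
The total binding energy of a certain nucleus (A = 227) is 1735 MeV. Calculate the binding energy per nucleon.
B.E./A = 1735/227 = 7.643 MeV/nucleon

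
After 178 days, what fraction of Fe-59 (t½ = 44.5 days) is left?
N/N₀ = (1/2)^(t/t½) = 0.0625 = 6.25%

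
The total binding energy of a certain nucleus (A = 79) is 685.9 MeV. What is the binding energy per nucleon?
B.E./A = 685.9/79 = 8.682 MeV/nucleon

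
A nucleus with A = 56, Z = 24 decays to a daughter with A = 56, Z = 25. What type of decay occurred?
ΔA = 0, ΔZ = +1 ⇒ beta-minus decay (β⁻)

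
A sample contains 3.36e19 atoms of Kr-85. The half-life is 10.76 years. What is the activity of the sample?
A = λN = 2.164e18 decays/year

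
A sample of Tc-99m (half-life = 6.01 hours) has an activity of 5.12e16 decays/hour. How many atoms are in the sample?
N = A/λ = 4.439e17 atoms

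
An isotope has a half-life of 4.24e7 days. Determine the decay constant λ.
λ = ln(2)/t½ = 1.635e-8 day⁻¹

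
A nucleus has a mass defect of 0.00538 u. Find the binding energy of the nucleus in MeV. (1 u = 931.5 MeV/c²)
B.E. = Δm × 931.5 = 5.011 MeV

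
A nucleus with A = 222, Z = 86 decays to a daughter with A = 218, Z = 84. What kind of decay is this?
ΔA = -4, ΔZ = -2 ⇒ alpha decay (α)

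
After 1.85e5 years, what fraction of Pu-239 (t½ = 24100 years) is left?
N/N₀ = (1/2)^(t/t½) = 0.004889 = 0.489%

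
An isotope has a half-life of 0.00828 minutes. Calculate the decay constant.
λ = ln(2)/t½ = 83.71 minute⁻¹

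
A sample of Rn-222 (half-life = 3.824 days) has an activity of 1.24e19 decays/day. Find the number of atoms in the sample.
N = A/λ = 6.841e19 atoms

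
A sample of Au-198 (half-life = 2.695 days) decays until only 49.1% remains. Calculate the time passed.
t = t½ × log₂(N₀/N) = 2.766 days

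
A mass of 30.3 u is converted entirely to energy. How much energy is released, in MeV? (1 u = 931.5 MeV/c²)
E = mc² = 28220 MeV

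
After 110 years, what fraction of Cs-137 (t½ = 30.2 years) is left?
N/N₀ = (1/2)^(t/t½) = 0.08008 = 8.01%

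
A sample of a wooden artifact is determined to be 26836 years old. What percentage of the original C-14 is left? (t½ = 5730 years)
N/N₀ = (1/2)^(t/t½) = 0.03892 = 3.89%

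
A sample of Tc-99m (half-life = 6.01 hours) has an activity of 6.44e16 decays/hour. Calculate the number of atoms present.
N = A/λ = 5.584e17 atoms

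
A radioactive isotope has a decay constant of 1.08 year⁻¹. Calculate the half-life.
t½ = ln(2)/λ = 0.6418 years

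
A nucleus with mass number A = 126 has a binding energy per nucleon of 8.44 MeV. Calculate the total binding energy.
B.E. = 8.44 × 126 = 1063 MeV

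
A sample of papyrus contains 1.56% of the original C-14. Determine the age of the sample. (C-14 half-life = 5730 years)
Age = t½ × log₂(1/ratio) = 34390 years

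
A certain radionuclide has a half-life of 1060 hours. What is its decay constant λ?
λ = ln(2)/t½ = 6.539e-4 hour⁻¹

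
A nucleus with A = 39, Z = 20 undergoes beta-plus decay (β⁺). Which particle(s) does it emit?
β⁺: positron (e⁺) + neutrino (νₑ)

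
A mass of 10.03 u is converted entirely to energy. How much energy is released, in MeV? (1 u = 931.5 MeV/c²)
E = mc² = 9343 MeV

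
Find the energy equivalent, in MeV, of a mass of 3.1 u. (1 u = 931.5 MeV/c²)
E = mc² = 2888 MeV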